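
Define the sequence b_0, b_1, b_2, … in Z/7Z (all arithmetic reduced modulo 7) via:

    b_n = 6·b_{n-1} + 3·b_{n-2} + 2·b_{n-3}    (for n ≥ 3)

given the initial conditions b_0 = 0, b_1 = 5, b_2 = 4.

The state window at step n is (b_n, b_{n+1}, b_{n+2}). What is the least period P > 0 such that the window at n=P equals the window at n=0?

48

n=0: window = (0, 5, 4)
n=1: window = (5, 4, 4)
n=2: window = (4, 4, 4)
n=3: window = (4, 4, 2)
n=4: window = (4, 2, 4)
n=5: window = (2, 4, 3)
n=6: window = (4, 3, 6)
n=7: window = (3, 6, 4)
n=8: window = (6, 4, 6)
n=9: window = (4, 6, 4)
n=10: window = (6, 4, 1)
n=11: window = (4, 1, 2)
n=12: window = (1, 2, 2)
n=13: window = (2, 2, 6)
n=14: window = (2, 6, 4)
n=15: window = (6, 4, 4)
n=16: window = (4, 4, 6)
n=17: window = (4, 6, 0)
n=18: window = (6, 0, 5)
n=19: window = (0, 5, 0)
n=20: window = (5, 0, 1)
n=21: window = (0, 1, 2)
n=22: window = (1, 2, 1)
n=23: window = (2, 1, 0)
n=24: window = (1, 0, 0)
n=25: window = (0, 0, 2)
n=26: window = (0, 2, 5)
n=27: window = (2, 5, 1)
n=28: window = (5, 1, 4)
n=29: window = (1, 4, 2)
n=30: window = (4, 2, 5)
n=31: window = (2, 5, 2)
n=32: window = (5, 2, 3)
n=33: window = (2, 3, 6)
n=34: window = (3, 6, 0)
n=35: window = (6, 0, 3)
n=36: window = (0, 3, 2)
n=37: window = (3, 2, 0)
n=38: window = (2, 0, 5)
n=39: window = (0, 5, 6)
n=40: window = (5, 6, 2)
…
n=46: window = (1, 1, 0)
n=47: window = (1, 0, 5)
n=48: window = (0, 5, 4)
window at n=48 equals window at n=0 → period = 48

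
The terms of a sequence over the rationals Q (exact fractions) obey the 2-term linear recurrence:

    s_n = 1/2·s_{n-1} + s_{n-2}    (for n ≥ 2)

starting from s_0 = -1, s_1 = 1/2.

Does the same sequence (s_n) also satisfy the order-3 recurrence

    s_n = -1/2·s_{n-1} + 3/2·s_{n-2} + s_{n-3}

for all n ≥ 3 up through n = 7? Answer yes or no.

Terms s_0..s_7: -1, 1/2, -3/4, 1/8, -11/16, -7/32, -51/64, -79/128
n=3: candidate gives 1/8, actual s_3 = 1/8 ✓
n=4: candidate gives -11/16, actual s_4 = -11/16 ✓
n=5: candidate gives -7/32, actual s_5 = -7/32 ✓
n=6: candidate gives -51/64, actual s_6 = -51/64 ✓
n=7: candidate gives -79/128, actual s_7 = -79/128 ✓

yes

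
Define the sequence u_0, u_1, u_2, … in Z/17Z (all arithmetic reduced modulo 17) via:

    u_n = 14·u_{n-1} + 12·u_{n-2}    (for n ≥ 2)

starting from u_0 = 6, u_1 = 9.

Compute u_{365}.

10

u_2 = 14·9 + 12·6 = 11
u_3 = 14·11 + 12·9 = 7
u_4 = 14·7 + 12·11 = 9
u_5 = 14·9 + 12·7 = 6
u_6 = 14·6 + 12·9 = 5
u_7 = 14·5 + 12·6 = 6
Continuing the recurrence:
  u_8 = 8;  u_9 = 14;  u_10 = 3;  u_11 = 6;  u_12 = 1;  u_13 = 1
  u_14 = 9;  u_15 = 2;  u_16 = 0;  u_17 = 7;  u_18 = 13;  u_19 = 11
  u_20 = 4;  u_21 = 1;  u_22 = 11;  u_23 = 13;  u_24 = 8;  u_25 = 13
  u_26 = 6;  u_27 = 2;  u_28 = 15;  u_29 = 13;  u_30 = 5;  u_31 = 5
  u_32 = 11;  u_33 = 10;  u_34 = 0;  u_35 = 1;  u_36 = 14;  u_37 = 4
  u_38 = 3;  u_39 = 5;  u_40 = 4;  u_41 = 14;  u_42 = 6;  u_43 = 14
  u_44 = 13;  u_45 = 10;  u_46 = 7;  u_47 = 14;  u_48 = 8;  u_49 = 8
  u_50 = 4;  u_51 = 16;  u_52 = 0;  u_53 = 5;  u_54 = 2;  u_55 = 3
  u_56 = 15;  u_57 = 8;  u_58 = 3;  u_59 = 2;  u_60 = 13;  u_61 = 2
  u_62 = 14;  u_63 = 16;  u_64 = 1;  u_65 = 2;  u_66 = 6;  u_67 = 6
  u_68 = 3;  u_69 = 12;  u_70 = 0;  u_71 = 8;  u_72 = 10;  u_73 = 15
  u_74 = 7;  u_75 = 6;  u_76 = 15;  u_77 = 10;  u_78 = 14;  u_79 = 10
  u_80 = 2;  u_81 = 12;  u_82 = 5;  u_83 = 10;  u_84 = 13;  u_85 = 13
  u_86 = 15;  u_87 = 9;  u_88 = 0;  u_89 = 6;  u_90 = 16;  u_91 = 7
  u_92 = 1;  u_93 = 13;  u_94 = 7;  u_95 = 16;  u_96 = 2;  u_97 = 16
  u_98 = 10;  u_99 = 9;  u_100 = 8;  u_101 = 16;  u_102 = 14;  u_103 = 14
  u_104 = 7;  u_105 = 11;  u_106 = 0;  u_107 = 13;  u_108 = 12;  u_109 = 1
  u_110 = 5;  u_111 = 14;  u_112 = 1;  u_113 = 12;  u_114 = 10;  u_115 = 12
  u_116 = 16;  u_117 = 11;  u_118 = 6;  u_119 = 12;  u_120 = 2;  u_121 = 2
  u_122 = 1;  u_123 = 4;  u_124 = 0;  u_125 = 14;  u_126 = 9;  u_127 = 5
  u_128 = 8;  u_129 = 2;  u_130 = 5;  u_131 = 9;  u_132 = 16;  u_133 = 9
  u_134 = 12;  u_135 = 4;  u_136 = 13;  u_137 = 9;  u_138 = 10;  u_139 = 10
  u_140 = 5;  u_141 = 3;  u_142 = 0;  u_143 = 2;  u_144 = 11;  u_145 = 8
  u_146 = 6;  u_147 = 10;  u_148 = 8;  u_149 = 11;  u_150 = 12;  u_151 = 11
  u_152 = 9;  u_153 = 3;  u_154 = 14;  u_155 = 11;  u_156 = 16;  u_157 = 16
  u_158 = 8;  u_159 = 15;  u_160 = 0;  u_161 = 10;  u_162 = 4;  u_163 = 6
  u_164 = 13;  u_165 = 16;  u_166 = 6;  u_167 = 4;  u_168 = 9;  u_169 = 4
  u_170 = 11;  u_171 = 15;  u_172 = 2;  u_173 = 4;  u_174 = 12;  u_175 = 12
  u_176 = 6;  u_177 = 7;  u_178 = 0;  u_179 = 16;  u_180 = 3;  u_181 = 13
  u_182 = 14;  u_183 = 12;  u_184 = 13;  u_185 = 3;  u_186 = 11;  u_187 = 3
  u_188 = 4;  u_189 = 7;  u_190 = 10;  u_191 = 3;  u_192 = 9;  u_193 = 9
  u_194 = 13;  u_195 = 1;  u_196 = 0;  u_197 = 12;  u_198 = 15;  u_199 = 14
  u_200 = 2;  u_201 = 9;  u_202 = 14;  u_203 = 15;  u_204 = 4;  u_205 = 15
  u_206 = 3;  u_207 = 1;  u_208 = 16;  u_209 = 15;  u_210 = 11;  u_211 = 11
  u_212 = 14;  u_213 = 5;  u_214 = 0;  u_215 = 9;  u_216 = 7;  u_217 = 2
  u_218 = 10;  u_219 = 11;  u_220 = 2;  u_221 = 7;  u_222 = 3;  u_223 = 7
  u_224 = 15;  u_225 = 5;  u_226 = 12;  u_227 = 7;  u_228 = 4;  u_229 = 4
  u_230 = 2;  u_231 = 8;  u_232 = 0;  u_233 = 11;  u_234 = 1;  u_235 = 10
  u_236 = 16;  u_237 = 4;  u_238 = 10;  u_239 = 1;  u_240 = 15;  u_241 = 1
  u_242 = 7;  u_243 = 8;  u_244 = 9;  u_245 = 1;  u_246 = 3;  u_247 = 3
  u_248 = 10;  u_249 = 6;  u_250 = 0;  u_251 = 4;  u_252 = 5;  u_253 = 16
  u_254 = 12;  u_255 = 3;  u_256 = 16;  u_257 = 5;  u_258 = 7;  u_259 = 5
  u_260 = 1;  u_261 = 6;  u_262 = 11;  u_263 = 5;  u_264 = 15;  u_265 = 15
  u_266 = 16;  u_267 = 13;  u_268 = 0;  u_269 = 3;  u_270 = 8;  u_271 = 12
  u_272 = 9;  u_273 = 15;  u_274 = 12;  u_275 = 8;  u_276 = 1;  u_277 = 8
  u_278 = 5;  u_279 = 13;  u_280 = 4;  u_281 = 8;  u_282 = 7;  u_283 = 7
  u_284 = 12;  u_285 = 14;  u_286 = 0;  u_287 = 15;  u_288 = 6;  u_289 = 9
  u_290 = 11;  u_291 = 7;  u_292 = 9;  u_293 = 6;  u_294 = 5;  u_295 = 6
  u_296 = 8;  u_297 = 14;  u_298 = 3;  u_299 = 6;  u_300 = 1;  u_301 = 1
  u_302 = 9;  u_303 = 2;  u_304 = 0;  u_305 = 7;  u_306 = 13;  u_307 = 11
  u_308 = 4;  u_309 = 1;  u_310 = 11;  u_311 = 13;  u_312 = 8;  u_313 = 13
  u_314 = 6;  u_315 = 2;  u_316 = 15;  u_317 = 13;  u_318 = 5;  u_319 = 5
  u_320 = 11;  u_321 = 10;  u_322 = 0;  u_323 = 1;  u_324 = 14;  u_325 = 4
  u_326 = 3;  u_327 = 5;  u_328 = 4;  u_329 = 14;  u_330 = 6;  u_331 = 14
  u_332 = 13;  u_333 = 10;  u_334 = 7;  u_335 = 14;  u_336 = 8;  u_337 = 8
  u_338 = 4;  u_339 = 16;  u_340 = 0;  u_341 = 5;  u_342 = 2;  u_343 = 3
  u_344 = 15;  u_345 = 8;  u_346 = 3;  u_347 = 2;  u_348 = 13;  u_349 = 2
  u_350 = 14;  u_351 = 16;  u_352 = 1;  u_353 = 2;  u_354 = 6;  u_355 = 6
  u_356 = 3;  u_357 = 12;  u_358 = 0;  u_359 = 8;  u_360 = 10;  u_361 = 15
  u_362 = 7;  u_363 = 6
u_364 = 14·6 + 12·7 = 15
u_365 = 14·15 + 12·6 = 10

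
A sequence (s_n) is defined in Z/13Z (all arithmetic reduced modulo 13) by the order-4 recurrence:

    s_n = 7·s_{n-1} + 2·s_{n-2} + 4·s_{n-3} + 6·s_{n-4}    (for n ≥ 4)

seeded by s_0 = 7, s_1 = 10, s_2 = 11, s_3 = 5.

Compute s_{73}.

s_4 = 7·5 + 2·11 + 4·10 + 6·7 = 9
s_5 = 7·9 + 2·5 + 4·11 + 6·10 = 8
s_6 = 7·8 + 2·9 + 4·5 + 6·11 = 4
s_7 = 7·4 + 2·8 + 4·9 + 6·5 = 6
s_8 = 7·6 + 2·4 + 4·8 + 6·9 = 6
s_9 = 7·6 + 2·6 + 4·4 + 6·8 = 1
s_10 = 7·1 + 2·6 + 4·6 + 6·4 = 2
s_11 = 7·2 + 2·1 + 4·6 + 6·6 = 11
s_12 = 7·11 + 2·2 + 4·1 + 6·6 = 4
s_13 = 7·4 + 2·11 + 4·2 + 6·1 = 12
s_14 = 7·12 + 2·4 + 4·11 + 6·2 = 5
s_15 = 7·5 + 2·12 + 4·4 + 6·11 = 11
s_16 = 7·11 + 2·5 + 4·12 + 6·4 = 3
s_17 = 7·3 + 2·11 + 4·5 + 6·12 = 5
s_18 = 7·5 + 2·3 + 4·11 + 6·5 = 11
s_19 = 7·11 + 2·5 + 4·3 + 6·11 = 9
s_20 = 7·9 + 2·11 + 4·5 + 6·3 = 6
s_21 = 7·6 + 2·9 + 4·11 + 6·5 = 4
s_22 = 7·4 + 2·6 + 4·9 + 6·11 = 12
s_23 = 7·12 + 2·4 + 4·6 + 6·9 = 1
s_24 = 7·1 + 2·12 + 4·4 + 6·6 = 5
s_25 = 7·5 + 2·1 + 4·12 + 6·4 = 5
s_26 = 7·5 + 2·5 + 4·1 + 6·12 = 4
s_27 = 7·4 + 2·5 + 4·5 + 6·1 = 12
s_28 = 7·12 + 2·4 + 4·5 + 6·5 = 12
s_29 = 7·12 + 2·12 + 4·4 + 6·5 = 11
s_30 = 7·11 + 2·12 + 4·12 + 6·4 = 4
s_31 = 7·4 + 2·11 + 4·12 + 6·12 = 1
s_32 = 7·1 + 2·4 + 4·11 + 6·12 = 1
s_33 = 7·1 + 2·1 + 4·4 + 6·11 = 0
s_34 = 7·0 + 2·1 + 4·1 + 6·4 = 4
s_35 = 7·4 + 2·0 + 4·1 + 6·1 = 12
s_36 = 7·12 + 2·4 + 4·0 + 6·1 = 7
s_37 = 7·7 + 2·12 + 4·4 + 6·0 = 11
s_38 = 7·11 + 2·7 + 4·12 + 6·4 = 7
s_39 = 7·7 + 2·11 + 4·7 + 6·12 = 2
s_40 = 7·2 + 2·7 + 4·11 + 6·7 = 10
s_41 = 7·10 + 2·2 + 4·7 + 6·11 = 12
s_42 = 7·12 + 2·10 + 4·2 + 6·7 = 11
s_43 = 7·11 + 2·12 + 4·10 + 6·2 = 10
s_44 = 7·10 + 2·11 + 4·12 + 6·10 = 5
s_45 = 7·5 + 2·10 + 4·11 + 6·12 = 2
s_46 = 7·2 + 2·5 + 4·10 + 6·11 = 0
s_47 = 7·0 + 2·2 + 4·5 + 6·10 = 6
s_48 = 7·6 + 2·0 + 4·2 + 6·5 = 2
s_49 = 7·2 + 2·6 + 4·0 + 6·2 = 12
s_50 = 7·12 + 2·2 + 4·6 + 6·0 = 8
s_51 = 7·8 + 2·12 + 4·2 + 6·6 = 7
s_52 = 7·7 + 2·8 + 4·12 + 6·2 = 8
s_53 = 7·8 + 2·7 + 4·8 + 6·12 = 5
s_54 = 7·5 + 2·8 + 4·7 + 6·8 = 10
s_55 = 7·10 + 2·5 + 4·8 + 6·7 = 11
s_56 = 7·11 + 2·10 + 4·5 + 6·8 = 9
s_57 = 7·9 + 2·11 + 4·10 + 6·5 = 12
s_58 = 7·12 + 2·9 + 4·11 + 6·10 = 11
s_59 = 7·11 + 2·12 + 4·9 + 6·11 = 8
s_60 = 7·8 + 2·11 + 4·12 + 6·9 = 11
s_61 = 7·11 + 2·8 + 4·11 + 6·12 = 1
s_62 = 7·1 + 2·11 + 4·8 + 6·11 = 10
s_63 = 7·10 + 2·1 + 4·11 + 6·8 = 8
s_64 = 7·8 + 2·10 + 4·1 + 6·11 = 3
s_65 = 7·3 + 2·8 + 4·10 + 6·1 = 5
s_66 = 7·5 + 2·3 + 4·8 + 6·10 = 3
s_67 = 7·3 + 2·5 + 4·3 + 6·8 = 0
s_68 = 7·0 + 2·3 + 4·5 + 6·3 = 5
s_69 = 7·5 + 2·0 + 4·3 + 6·5 = 12
s_70 = 7·12 + 2·5 + 4·0 + 6·3 = 8
s_71 = 7·8 + 2·12 + 4·5 + 6·0 = 9
s_72 = 7·9 + 2·8 + 4·12 + 6·5 = 1
s_73 = 7·1 + 2·9 + 4·8 + 6·12 = 12

12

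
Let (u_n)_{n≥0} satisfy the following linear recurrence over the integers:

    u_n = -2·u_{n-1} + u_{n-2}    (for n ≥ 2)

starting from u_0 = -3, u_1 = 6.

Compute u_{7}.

u_2 = -2·6 + 1·-3 = -15
u_3 = -2·-15 + 1·6 = 36
u_4 = -2·36 + 1·-15 = -87
u_5 = -2·-87 + 1·36 = 210
u_6 = -2·210 + 1·-87 = -507
u_7 = -2·-507 + 1·210 = 1224

1224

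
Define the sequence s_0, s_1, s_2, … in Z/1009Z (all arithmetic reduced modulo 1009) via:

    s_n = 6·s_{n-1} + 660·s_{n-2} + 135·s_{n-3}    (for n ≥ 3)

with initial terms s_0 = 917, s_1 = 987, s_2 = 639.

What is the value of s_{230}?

659

s_3 = 6·639 + 660·987 + 135·917 = 101
s_4 = 6·101 + 660·639 + 135·987 = 641
s_5 = 6·641 + 660·101 + 135·639 = 376
s_6 = 6·376 + 660·641 + 135·101 = 36
s_7 = 6·36 + 660·376 + 135·641 = 932
s_8 = 6·932 + 660·36 + 135·376 = 401
Continuing the recurrence:
  s_9 = 842;  s_10 = 4;  s_11 = 443;  s_12 = 915;  s_13 = 755;  s_14 = 277
  s_15 = 934;  s_16 = 766;  s_17 = 563;  s_18 = 367;  s_19 = 944;  s_20 = 0
  s_21 = 591;  s_22 = 825;  s_23 = 491;  s_24 = 642;  s_25 = 372;  s_26 = 854
  s_27 = 308;  s_28 = 218;  s_29 = 25;  s_30 = 963;  s_31 = 249;  s_32 = 743
  s_33 = 139;  s_34 = 149;  s_35 = 220;  s_36 = 372;  s_37 = 53;  s_38 = 81
  s_39 = 930;  s_40 = 610;  s_41 = 797;  s_42 = 180;  s_43 = 14;  s_44 = 463
  s_45 = 1003;  s_46 = 698;  s_47 = 175;  s_48 = 816;  s_49 = 718;  s_50 = 444
  s_51 = 475;  s_52 = 319;  s_53 = 6;  s_54 = 253;  s_55 = 111;  s_56 = 962
  s_57 = 179;  s_58 = 174;  s_59 = 840;  s_60 = 767;  s_61 = 299;  s_62 = 879
  s_63 = 432;  s_64 = 544;  s_65 = 422;  s_66 = 148;  s_67 = 707;  s_68 = 479
  s_69 = 109;  s_70 = 567;  s_71 = 765;  s_72 = 15;  s_73 = 351;  s_74 = 255
  s_75 = 118;  s_76 = 467;  s_77 = 81;  s_78 = 747;  s_79 = 916;  s_80 = 915
  s_81 = 559;  s_82 = 398;  s_83 = 443;  s_84 = 770;  s_85 = 607;  s_86 = 553
  s_87 = 361;  s_88 = 86;  s_89 = 641;  s_90 = 369;  s_91 = 996;  s_92 = 54
  s_93 = 190;  s_94 = 719;  s_95 = 789;  s_96 = 424;  s_97 = 823;  s_98 = 810
  s_99 = 889;  s_100 = 234;  s_101 = 275;  s_102 = 648;  s_103 = 43;  s_104 = 923
  s_105 = 318;  s_106 = 394;  s_107 = 852;  s_108 = 337;  s_109 = 24;  s_110 = 578
  s_111 = 227;  s_112 = 644;  s_113 = 653;  s_114 = 508;  s_115 = 324;  s_116 = 590
  s_117 = 413;  s_118 = 739;  s_119 = 487;  s_120 = 548;  s_121 = 693;  s_122 = 740
  s_123 = 21;  s_124 = 897;  s_125 = 80;  s_126 = 25;  s_127 = 497;  s_128 = 12
  s_129 = 515;  s_130 = 412;  s_131 = 932;  s_132 = 950;  s_133 = 410;  s_134 = 548
  s_135 = 556;  s_136 = 622;  s_137 = 712;  s_138 = 487;  s_139 = 853;  s_140 = 896
  s_141 = 449;  s_142 = 891;  s_143 = 884;  s_144 = 147;  s_145 = 325;  s_146 = 366
  s_147 = 435;  s_148 = 480;  s_149 = 366;  s_150 = 355;  s_151 = 745;  s_152 = 615
  s_153 = 473;  s_154 = 777;  s_155 = 303;  s_156 = 336;  s_157 = 155;  s_158 = 246
  s_159 = 813;  s_160 = 489;  s_161 = 621;  s_162 = 333;  s_163 = 616;  s_164 = 575
  s_165 = 915;  s_166 = 983;  s_167 = 294;  s_168 = 166;  s_169 = 825;  s_170 = 832
  s_171 = 808;  s_172 = 412;  s_173 = 294;  s_174 = 353;  s_175 = 537;  s_176 = 435
  s_177 = 76;  s_178 = 847;  s_179 = 959;  s_180 = 913;  s_181 = 49;  s_182 = 814
  s_183 = 48;  s_184 = 292;  s_185 = 44;  s_186 = 691;  s_187 = 967;  s_188 = 635
  s_189 = 763;  s_190 = 282;  s_191 = 732;  s_192 = 907;  s_193 = 943;  s_194 = 834
  s_195 = 142;  s_196 = 549;  s_197 = 741;  s_198 = 518;  s_199 = 234;  s_200 = 368
  s_201 = 562;  s_202 = 367;  s_203 = 31;  s_204 = 441;  s_205 = 3;  s_206 = 635
  s_207 = 749;  s_208 = 219;  s_209 = 195;  s_210 = 629;  s_211 = 599;  s_212 = 90
  s_213 = 511;  s_214 = 53;  s_215 = 614;  s_216 = 695;  s_217 = 857;  s_218 = 863
  s_219 = 701;  s_220 = 334;  s_221 = 994;  s_222 = 177;  s_223 = 937;  s_224 = 346
  s_225 = 649;  s_226 = 554;  s_227 = 108;  s_228 = 862
s_229 = 6·862 + 660·108 + 135·554 = 901
s_230 = 6·901 + 660·862 + 135·108 = 659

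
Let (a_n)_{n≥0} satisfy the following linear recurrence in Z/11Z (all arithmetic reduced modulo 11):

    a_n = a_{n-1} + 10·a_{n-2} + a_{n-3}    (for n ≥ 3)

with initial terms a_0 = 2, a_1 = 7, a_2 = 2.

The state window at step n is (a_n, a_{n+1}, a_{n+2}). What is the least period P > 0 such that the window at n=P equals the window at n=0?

4

n=0: window = (2, 7, 2)
n=1: window = (7, 2, 8)
n=2: window = (2, 8, 2)
n=3: window = (8, 2, 7)
n=4: window = (2, 7, 2)
window at n=4 equals window at n=0 → period = 4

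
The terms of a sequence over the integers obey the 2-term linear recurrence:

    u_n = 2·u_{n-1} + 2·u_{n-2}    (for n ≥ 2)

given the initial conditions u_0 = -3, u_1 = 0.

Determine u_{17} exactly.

-16687104

u_2 = 2·0 + 2·-3 = -6
u_3 = 2·-6 + 2·0 = -12
u_4 = 2·-12 + 2·-6 = -36
u_5 = 2·-36 + 2·-12 = -96
u_6 = 2·-96 + 2·-36 = -264
u_7 = 2·-264 + 2·-96 = -720
u_8 = 2·-720 + 2·-264 = -1968
u_9 = 2·-1968 + 2·-720 = -5376
u_10 = 2·-5376 + 2·-1968 = -14688
u_11 = 2·-14688 + 2·-5376 = -40128
u_12 = 2·-40128 + 2·-14688 = -109632
u_13 = 2·-109632 + 2·-40128 = -299520
u_14 = 2·-299520 + 2·-109632 = -818304
u_15 = 2·-818304 + 2·-299520 = -2235648
u_16 = 2·-2235648 + 2·-818304 = -6107904
u_17 = 2·-6107904 + 2·-2235648 = -16687104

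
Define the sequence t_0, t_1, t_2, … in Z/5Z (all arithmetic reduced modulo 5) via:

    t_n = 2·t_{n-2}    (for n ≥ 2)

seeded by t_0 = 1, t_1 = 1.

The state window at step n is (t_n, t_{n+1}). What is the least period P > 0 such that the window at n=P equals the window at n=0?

n=0: window = (1, 1)
n=1: window = (1, 2)
n=2: window = (2, 2)
n=3: window = (2, 4)
n=4: window = (4, 4)
n=5: window = (4, 3)
n=6: window = (3, 3)
n=7: window = (3, 1)
n=8: window = (1, 1)
window at n=8 equals window at n=0 → period = 8

8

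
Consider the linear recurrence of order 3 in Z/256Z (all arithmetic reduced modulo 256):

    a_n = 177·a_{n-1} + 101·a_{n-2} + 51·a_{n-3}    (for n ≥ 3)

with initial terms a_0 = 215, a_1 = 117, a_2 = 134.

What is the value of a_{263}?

a_3 = 177·134 + 101·117 + 51·215 = 164
a_4 = 177·164 + 101·134 + 51·117 = 145
a_5 = 177·145 + 101·164 + 51·134 = 167
a_6 = 177·167 + 101·145 + 51·164 = 88
a_7 = 177·88 + 101·167 + 51·145 = 158
a_8 = 177·158 + 101·88 + 51·167 = 59
Continuing the recurrence:
  a_9 = 169;  a_10 = 154;  a_11 = 232;  a_12 = 213;  a_13 = 123;  a_14 = 76
  a_15 = 130;  a_16 = 95;  a_17 = 29;  a_18 = 110;  a_19 = 108;  a_20 = 217
  a_21 = 143;  a_22 = 0;  a_23 = 166;  a_24 = 67;  a_25 = 209;  a_26 = 2
  a_27 = 48;  a_28 = 157;  a_29 = 227;  a_30 = 116;  a_31 = 10;  a_32 = 231
  a_33 = 197;  a_34 = 86;  a_35 = 52;  a_36 = 33;  a_37 = 119;  a_38 = 168
  a_39 = 174;  a_40 = 75;  a_41 = 249;  a_42 = 106;  a_43 = 120;  a_44 = 101
  a_45 = 75;  a_46 = 156;  a_47 = 146;  a_48 = 111;  a_49 = 109;  a_50 = 62
  a_51 = 252;  a_52 = 105;  a_53 = 95;  a_54 = 80;  a_55 = 182;  a_56 = 83
  a_57 = 33;  a_58 = 210;  a_59 = 192;  a_60 = 45;  a_61 = 179;  a_62 = 196
  a_63 = 26;  a_64 = 247;  a_65 = 21;  a_66 = 38;  a_67 = 196;  a_68 = 177
  a_69 = 71;  a_70 = 248;  a_71 = 190;  a_72 = 91;  a_73 = 73;  a_74 = 58
  a_75 = 8;  a_76 = 245;  a_77 = 27;  a_78 = 236;  a_79 = 162;  a_80 = 127
  a_81 = 189;  a_82 = 14;  a_83 = 140;  a_84 = 249;  a_85 = 47;  a_86 = 160
  a_87 = 198;  a_88 = 99;  a_89 = 113;  a_90 = 162;  a_91 = 80;  a_92 = 189
  a_93 = 131;  a_94 = 20;  a_95 = 42;  a_96 = 7;  a_97 = 101;  a_98 = 246
  a_99 = 84;  a_100 = 65;  a_101 = 23;  a_102 = 72;  a_103 = 206;  a_104 = 107
  a_105 = 153;  a_106 = 10;  a_107 = 152;  a_108 = 133;  a_109 = 235;  a_110 = 60
  a_111 = 178;  a_112 = 143;  a_113 = 13;  a_114 = 222;  a_115 = 28;  a_116 = 137
  a_117 = 255;  a_118 = 240;  a_119 = 214;  a_120 = 115;  a_121 = 193;  a_122 = 114
  a_123 = 224;  a_124 = 77;  a_125 = 83;  a_126 = 100;  a_127 = 58;  a_128 = 23
  a_129 = 181;  a_130 = 198;  a_131 = 228;  a_132 = 209;  a_133 = 231;  a_134 = 152
  a_135 = 222;  a_136 = 123;  a_137 = 233;  a_138 = 218;  a_139 = 40;  a_140 = 21
  a_141 = 187;  a_142 = 140;  a_143 = 194;  a_144 = 159;  a_145 = 93;  a_146 = 174
  a_147 = 172;  a_148 = 25;  a_149 = 207;  a_150 = 64;  a_151 = 230;  a_152 = 131
  a_153 = 17;  a_154 = 66;  a_155 = 112;  a_156 = 221;  a_157 = 35;  a_158 = 180
  a_159 = 74;  a_160 = 39;  a_161 = 5;  a_162 = 150;  a_163 = 116;  a_164 = 97
  a_165 = 183;  a_166 = 232;  a_167 = 238;  a_168 = 139;  a_169 = 57;  a_170 = 170
  a_171 = 184;  a_172 = 165;  a_173 = 139;  a_174 = 220;  a_175 = 210;  a_176 = 175
  a_177 = 173;  a_178 = 126;  a_179 = 60;  a_180 = 169;  a_181 = 159;  a_182 = 144
  a_183 = 246;  a_184 = 147;  a_185 = 97;  a_186 = 18;  a_187 = 0;  a_188 = 109
  a_189 = 243;  a_190 = 4;  a_191 = 90;  a_192 = 55;  a_193 = 85;  a_194 = 102
  a_195 = 4;  a_196 = 241;  a_197 = 135;  a_198 = 56;  a_199 = 254;  a_200 = 155
  a_201 = 137;  a_202 = 122;  a_203 = 72;  a_204 = 53;  a_205 = 91;  a_206 = 44
  a_207 = 226;  a_208 = 191;  a_209 = 253;  a_210 = 78;  a_211 = 204;  a_212 = 57
  a_213 = 111;  a_214 = 224;  a_215 = 6;  a_216 = 163;  a_217 = 177;  a_218 = 226
  a_219 = 144;  a_220 = 253;  a_221 = 195;  a_222 = 84;  a_223 = 106;  a_224 = 71
  a_225 = 165;  a_226 = 54;  a_227 = 148;  a_228 = 129;  a_229 = 87;  a_230 = 136
  a_231 = 14;  a_232 = 171;  a_233 = 217;  a_234 = 74;  a_235 = 216;  a_236 = 197
  a_237 = 43;  a_238 = 124;  a_239 = 242;  a_240 = 207;  a_241 = 77;  a_242 = 30
  a_243 = 92;  a_244 = 201;  a_245 = 63;  a_246 = 48;  a_247 = 22;  a_248 = 179
  a_249 = 1;  a_250 = 178;  a_251 = 32;  a_252 = 141;  a_253 = 147;  a_254 = 164
  a_255 = 122;  a_256 = 87;  a_257 = 245;  a_258 = 6;  a_259 = 36;  a_260 = 17
  a_261 = 39
a_262 = 177·39 + 101·17 + 51·36 = 216
a_263 = 177·216 + 101·39 + 51·17 = 30

30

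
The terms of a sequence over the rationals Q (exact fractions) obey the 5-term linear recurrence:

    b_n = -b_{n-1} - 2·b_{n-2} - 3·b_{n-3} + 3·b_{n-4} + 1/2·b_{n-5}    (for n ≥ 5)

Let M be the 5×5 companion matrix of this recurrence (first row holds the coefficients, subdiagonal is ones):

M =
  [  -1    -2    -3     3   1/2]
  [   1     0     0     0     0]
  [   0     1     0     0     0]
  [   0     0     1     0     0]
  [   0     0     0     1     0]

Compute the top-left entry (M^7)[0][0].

(M^7)[0][0] is the top entry after applying M 7 times to the unit state (1, 0, 0, 0, 0). Equivalently it is h_{11} for the auxiliary sequence (h_n) obeying the same recurrence with h_4 = 1 and h_i = 0 for 0 ≤ i < 4:
h_5 = -1·1 + -2·0 + -3·0 + 3·0 + 1/2·0 = -1
h_6 = -1·-1 + -2·1 + -3·0 + 3·0 + 1/2·0 = -1
h_7 = -1·-1 + -2·-1 + -3·1 + 3·0 + 1/2·0 = 0
h_8 = -1·0 + -2·-1 + -3·-1 + 3·1 + 1/2·0 = 8
h_9 = -1·8 + -2·0 + -3·-1 + 3·-1 + 1/2·1 = -15/2
h_10 = -1·-15/2 + -2·8 + -3·0 + 3·-1 + 1/2·-1 = -12
h_11 = -1·-12 + -2·-15/2 + -3·8 + 3·0 + 1/2·-1 = 5/2

5/2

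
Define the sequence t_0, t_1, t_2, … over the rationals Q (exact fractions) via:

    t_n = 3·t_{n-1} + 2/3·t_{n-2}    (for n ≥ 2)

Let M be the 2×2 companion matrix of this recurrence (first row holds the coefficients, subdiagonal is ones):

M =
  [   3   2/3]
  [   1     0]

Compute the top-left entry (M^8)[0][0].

852919/81

(M^8)[0][0] is the top entry after applying M 8 times to the unit state (1, 0). Equivalently it is h_{9} for the auxiliary sequence (h_n) obeying the same recurrence with h_1 = 1 and h_i = 0 for 0 ≤ i < 1:
h_2 = 3·1 + 2/3·0 = 3
h_3 = 3·3 + 2/3·1 = 29/3
h_4 = 3·29/3 + 2/3·3 = 31
h_5 = 3·31 + 2/3·29/3 = 895/9
h_6 = 3·895/9 + 2/3·31 = 319
h_7 = 3·319 + 2/3·895/9 = 27629/27
h_8 = 3·27629/27 + 2/3·319 = 29543/9
h_9 = 3·29543/9 + 2/3·27629/27 = 852919/81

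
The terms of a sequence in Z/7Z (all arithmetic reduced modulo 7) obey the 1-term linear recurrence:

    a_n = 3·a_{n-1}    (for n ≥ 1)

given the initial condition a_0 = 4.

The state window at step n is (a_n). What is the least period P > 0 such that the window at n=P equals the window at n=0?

n=0: window = (4)
n=1: window = (5)
n=2: window = (1)
n=3: window = (3)
n=4: window = (2)
n=5: window = (6)
n=6: window = (4)
window at n=6 equals window at n=0 → period = 6

6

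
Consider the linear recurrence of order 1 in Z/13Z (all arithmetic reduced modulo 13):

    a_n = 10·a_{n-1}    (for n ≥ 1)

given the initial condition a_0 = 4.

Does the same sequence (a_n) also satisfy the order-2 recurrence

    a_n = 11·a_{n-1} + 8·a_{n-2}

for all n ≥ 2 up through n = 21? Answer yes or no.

Terms a_0..a_21: 4, 1, 10, 9, 12, 3, 4, 1, 10, 9, 12, 3, 4, 1, 10, 9, 12, 3, 4, 1, 10, 9
n=2: candidate gives 4, actual a_2 = 10 ✗

no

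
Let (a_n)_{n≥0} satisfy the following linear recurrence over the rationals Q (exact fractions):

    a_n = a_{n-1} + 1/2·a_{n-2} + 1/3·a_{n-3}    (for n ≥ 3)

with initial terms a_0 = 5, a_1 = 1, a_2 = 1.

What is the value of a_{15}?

a_3 = 1·1 + 1/2·1 + 1/3·5 = 19/6
a_4 = 1·19/6 + 1/2·1 + 1/3·1 = 4
a_5 = 1·4 + 1/2·19/6 + 1/3·1 = 71/12
a_6 = 1·71/12 + 1/2·4 + 1/3·19/6 = 323/36
a_7 = 1·323/36 + 1/2·71/12 + 1/3·4 = 955/72
a_8 = 1·955/72 + 1/2·323/36 + 1/3·71/12 = 355/18
a_9 = 1·355/18 + 1/2·955/72 + 1/3·323/36 = 12677/432
a_10 = 1·12677/432 + 1/2·355/18 + 1/3·955/72 = 18847/432
a_11 = 1·18847/432 + 1/2·12677/432 + 1/3·355/18 = 56051/864
a_12 = 1·56051/864 + 1/2·18847/432 + 1/3·12677/432 = 7814/81
a_13 = 1·7814/81 + 1/2·56051/864 + 1/3·18847/432 = 247879/1728
a_14 = 1·247879/1728 + 1/2·7814/81 + 1/3·56051/864 = 1105787/5184
a_15 = 1·1105787/5184 + 1/2·247879/1728 + 1/3·7814/81 = 9865825/31104

9865825/31104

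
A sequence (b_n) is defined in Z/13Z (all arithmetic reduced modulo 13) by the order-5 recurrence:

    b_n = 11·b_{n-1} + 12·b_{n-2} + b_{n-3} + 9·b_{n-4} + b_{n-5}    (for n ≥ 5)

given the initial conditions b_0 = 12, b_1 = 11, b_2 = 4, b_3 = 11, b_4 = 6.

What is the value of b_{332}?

b_5 = 11·6 + 12·11 + 1·4 + 9·11 + 1·12 = 1
b_6 = 11·1 + 12·6 + 1·11 + 9·4 + 1·11 = 11
b_7 = 11·11 + 12·1 + 1·6 + 9·11 + 1·4 = 8
b_8 = 11·8 + 12·11 + 1·1 + 9·6 + 1·11 = 0
b_9 = 11·0 + 12·8 + 1·11 + 9·1 + 1·6 = 5
b_10 = 11·5 + 12·0 + 1·8 + 9·11 + 1·1 = 7
Continuing the recurrence:
  b_11 = 12;  b_12 = 8;  b_13 = 11;  b_14 = 11;  b_15 = 12;  b_16 = 8
  b_17 = 12;  b_18 = 12;  b_19 = 0;  b_20 = 6;  b_21 = 12;  b_22 = 12
  b_23 = 8;  b_24 = 12;  b_25 = 3;  b_26 = 6;  b_27 = 3;  b_28 = 3
  b_29 = 10;  b_30 = 11;  b_31 = 4;  b_32 = 8;  b_33 = 6;  b_34 = 2
  b_35 = 6;  b_36 = 3;  b_37 = 0;  b_38 = 1;  b_39 = 5;  b_40 = 9
  b_41 = 7;  b_42 = 4;  b_43 = 1;  b_44 = 9;  b_45 = 5;  b_46 = 12
  b_47 = 6;  b_48 = 11;  b_49 = 12;  b_50 = 6;  b_51 = 1;  b_52 = 5
  b_53 = 10;  b_54 = 3;  b_55 = 4;  b_56 = 6;  b_57 = 4;  b_58 = 1
  b_59 = 0;  b_60 = 9;  b_61 = 12;  b_62 = 6;  b_63 = 12;  b_64 = 11
  b_65 = 11;  b_66 = 6;  b_67 = 11;  b_68 = 3;  b_69 = 8;  b_70 = 5
  b_71 = 12;  b_72 = 4;  b_73 = 8;  b_74 = 6;  b_75 = 6;  b_76 = 12
  b_77 = 0;  b_78 = 4;  b_79 = 12;  b_80 = 8;  b_81 = 1;  b_82 = 12
  b_83 = 4;  b_84 = 0;  b_85 = 12;  b_86 = 11;  b_87 = 1;  b_88 = 3
  b_89 = 8;  b_90 = 2;  b_91 = 11;  b_92 = 12;  b_93 = 3;  b_94 = 6
  b_95 = 7;  b_96 = 11;  b_97 = 3;  b_98 = 8;  b_99 = 9;  b_100 = 5
  b_101 = 1;  b_102 = 12;  b_103 = 4;  b_104 = 9;  b_105 = 4;  b_106 = 5
  b_107 = 4;  b_108 = 11;  b_109 = 11;  b_110 = 7;  b_111 = 1;  b_112 = 1
  b_113 = 10;  b_114 = 2;  b_115 = 3;  b_116 = 12;  b_117 = 1;  b_118 = 4
  b_119 = 6;  b_120 = 5;  b_121 = 9;  b_122 = 7;  b_123 = 1;  b_124 = 12
  b_125 = 3;  b_126 = 3;  b_127 = 6;  b_128 = 6;  b_129 = 11;  b_130 = 8
  b_131 = 10;  b_132 = 4;  b_133 = 4;  b_134 = 3;  b_135 = 1;  b_136 = 6
  b_137 = 4;  b_138 = 5;  b_139 = 4;  b_140 = 7;  b_141 = 3;  b_142 = 1
  b_143 = 4;  b_144 = 9;  b_145 = 0;  b_146 = 7;  b_147 = 6;  b_148 = 1
  b_149 = 8;  b_150 = 0;  b_151 = 2;  b_152 = 6;  b_153 = 7;  b_154 = 3
  b_155 = 11;  b_156 = 12;  b_157 = 11;  b_158 = 11;  b_159 = 3;  b_160 = 9
  b_161 = 10;  b_162 = 6;  b_163 = 12;  b_164 = 12;  b_165 = 4;  b_166 = 4
  b_167 = 10;  b_168 = 9;  b_169 = 11;  b_170 = 6;  b_171 = 2;  b_172 = 1
  b_173 = 6;  b_174 = 2;  b_175 = 2;  b_176 = 11;  b_177 = 7;  b_178 = 1
  b_179 = 9;  b_180 = 11;  b_181 = 5;  b_182 = 4;  b_183 = 2;  b_184 = 1
  b_185 = 4;  b_186 = 8;  b_187 = 3;  b_188 = 1;  b_189 = 1;  b_190 = 11
  b_191 = 0;  b_192 = 2;  b_193 = 4;  b_194 = 12;  b_195 = 11;  b_196 = 1
  b_197 = 11;  b_198 = 9;  b_199 = 5;  b_200 = 12;  b_201 = 2;  b_202 = 3
  b_203 = 6;  b_204 = 9;  b_205 = 9;  b_206 = 8;  b_207 = 2;  b_208 = 6
  b_209 = 6;  b_210 = 0;  b_211 = 0;  b_212 = 10;  b_213 = 1;  b_214 = 7
  b_215 = 8;  b_216 = 3;  b_217 = 12;  b_218 = 6;  b_219 = 6;  b_220 = 3
  b_221 = 1;  b_222 = 2;  b_223 = 6;  b_224 = 7;  b_225 = 7;  b_226 = 4
  b_227 = 9;  b_228 = 2;  b_229 = 9;  b_230 = 6;  b_231 = 1;  b_232 = 2
  b_233 = 6;  b_234 = 11;  b_235 = 2;  b_236 = 10;  b_237 = 6;  b_238 = 7
  b_239 = 6;  b_240 = 1;  b_241 = 11;  b_242 = 0;  b_243 = 12;  b_244 = 2
  b_245 = 6;  b_246 = 9;  b_247 = 8;  b_248 = 11;  b_249 = 9;  b_250 = 1
  b_251 = 3;  b_252 = 5;  b_253 = 2;  b_254 = 12;  b_255 = 7;  b_256 = 11
  b_257 = 6;  b_258 = 3;  b_259 = 9;  b_260 = 0;  b_261 = 7;  b_262 = 2
  b_263 = 8;  b_264 = 11;  b_265 = 9;  b_266 = 4;  b_267 = 3;  b_268 = 2
  b_269 = 11;  b_270 = 11;  b_271 = 0;  b_272 = 8;  b_273 = 5;  b_274 = 1
  b_275 = 12;  b_276 = 0;  b_277 = 3;  b_278 = 7;  b_279 = 1;  b_280 = 6
  b_281 = 8;  b_282 = 6;  b_283 = 2;  b_284 = 1;  b_285 = 2;  b_286 = 7
  b_287 = 9;  b_288 = 1;  b_289 = 2;  b_290 = 4;  b_291 = 1;  b_292 = 1
  b_293 = 7;  b_294 = 11;  b_295 = 11;  b_296 = 10;  b_297 = 5;  b_298 = 6
  b_299 = 12;  b_300 = 11;  b_301 = 1;  b_302 = 6;  b_303 = 8;  b_304 = 12
  b_305 = 7;  b_306 = 11;  b_307 = 9;  b_308 = 3;  b_309 = 6;  b_310 = 9
  b_311 = 6;  b_312 = 8;  b_313 = 5;  b_314 = 10;  b_315 = 7;  b_316 = 7
  b_317 = 3;  b_318 = 11;  b_319 = 3;  b_320 = 4;  b_321 = 8;  b_322 = 7
  b_323 = 7;  b_324 = 0;  b_325 = 11;  b_326 = 4;  b_327 = 12;  b_328 = 3
  b_329 = 7;  b_330 = 3
b_331 = 11·3 + 12·7 + 1·3 + 9·12 + 1·4 = 11
b_332 = 11·11 + 12·3 + 1·7 + 9·3 + 1·12 = 8

8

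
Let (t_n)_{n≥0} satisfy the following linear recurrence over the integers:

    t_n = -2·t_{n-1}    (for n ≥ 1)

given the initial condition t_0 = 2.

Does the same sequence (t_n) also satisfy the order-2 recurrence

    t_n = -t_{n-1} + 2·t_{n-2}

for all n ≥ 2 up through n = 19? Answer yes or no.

Terms t_0..t_19: 2, -4, 8, -16, 32, -64, 128, -256, 512, -1024, 2048, -4096, 8192, -16384, 32768, -65536, 131072, -262144, 524288, -1048576
n=2: candidate gives 8, actual t_2 = 8 ✓
n=3: candidate gives -16, actual t_3 = -16 ✓
n=4: candidate gives 32, actual t_4 = 32 ✓
n=5: candidate gives -64, actual t_5 = -64 ✓
n=6: candidate gives 128, actual t_6 = 128 ✓
n=7: candidate gives -256, actual t_7 = -256 ✓
n=8: candidate gives 512, actual t_8 = 512 ✓
n=9: candidate gives -1024, actual t_9 = -1024 ✓
n=10: candidate gives 2048, actual t_10 = 2048 ✓
n=11: candidate gives -4096, actual t_11 = -4096 ✓
n=12: candidate gives 8192, actual t_12 = 8192 ✓
n=13: candidate gives -16384, actual t_13 = -16384 ✓
n=14: candidate gives 32768, actual t_14 = 32768 ✓
n=15: candidate gives -65536, actual t_15 = -65536 ✓
n=16: candidate gives 131072, actual t_16 = 131072 ✓
n=17: candidate gives -262144, actual t_17 = -262144 ✓
n=18: candidate gives 524288, actual t_18 = 524288 ✓
n=19: candidate gives -1048576, actual t_19 = -1048576 ✓

yes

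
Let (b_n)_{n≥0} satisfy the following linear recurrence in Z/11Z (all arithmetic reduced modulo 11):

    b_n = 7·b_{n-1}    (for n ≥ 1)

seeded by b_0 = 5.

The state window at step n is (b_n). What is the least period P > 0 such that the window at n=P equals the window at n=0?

10

n=0: window = (5)
n=1: window = (2)
n=2: window = (3)
n=3: window = (10)
n=4: window = (4)
n=5: window = (6)
n=6: window = (9)
n=7: window = (8)
n=8: window = (1)
n=9: window = (7)
n=10: window = (5)
window at n=10 equals window at n=0 → period = 10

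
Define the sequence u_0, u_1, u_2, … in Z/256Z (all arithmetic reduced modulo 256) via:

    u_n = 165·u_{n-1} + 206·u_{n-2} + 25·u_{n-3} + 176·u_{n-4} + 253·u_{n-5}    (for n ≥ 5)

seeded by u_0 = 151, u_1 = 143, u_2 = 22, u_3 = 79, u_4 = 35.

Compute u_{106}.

u_5 = 165·35 + 206·79 + 25·22 + 176·143 + 253·151 = 210
u_6 = 165·210 + 206·35 + 25·79 + 176·22 + 253·143 = 174
u_7 = 165·174 + 206·210 + 25·35 + 176·79 + 253·22 = 155
u_8 = 165·155 + 206·174 + 25·210 + 176·35 + 253·79 = 144
u_9 = 165·144 + 206·155 + 25·174 + 176·210 + 253·35 = 127
u_10 = 165·127 + 206·144 + 25·155 + 176·174 + 253·210 = 8
Continuing the recurrence:
  u_11 = 240;  u_12 = 182;  u_13 = 214;  u_14 = 213;  u_15 = 43;  u_16 = 83
  u_17 = 228;  u_18 = 223;  u_19 = 95;  u_20 = 128;  u_21 = 128;  u_22 = 107
  u_23 = 42;  u_24 = 143;  u_25 = 234;  u_26 = 14;  u_27 = 232;  u_28 = 120
  u_29 = 153;  u_30 = 183;  u_31 = 31;  u_32 = 246;  u_33 = 39;  u_34 = 35
  u_35 = 34;  u_36 = 166;  u_37 = 179;  u_38 = 224;  u_39 = 151;  u_40 = 200
  u_41 = 104;  u_42 = 158;  u_43 = 62;  u_44 = 253;  u_45 = 139;  u_46 = 163
  u_47 = 100;  u_48 = 103;  u_49 = 95;  u_50 = 80;  u_51 = 232;  u_52 = 211
  u_53 = 154;  u_54 = 151;  u_55 = 106;  u_56 = 54;  u_57 = 64;  u_58 = 16
  u_59 = 49;  u_60 = 151;  u_61 = 175;  u_62 = 86;  u_63 = 127;  u_64 = 99
  u_65 = 242;  u_66 = 30;  u_67 = 11;  u_68 = 112;  u_69 = 47;  u_70 = 72
  u_71 = 96;  u_72 = 70;  u_73 = 102;  u_74 = 101;  u_75 = 43;  u_76 = 243
  u_77 = 100;  u_78 = 111;  u_79 = 31;  u_80 = 160;  u_81 = 208;  u_82 = 251
  u_83 = 202;  u_84 = 31;  u_85 = 42;  u_86 = 222;  u_87 = 216;  u_88 = 232
  u_89 = 137;  u_90 = 55;  u_91 = 63;  u_92 = 54;  u_93 = 87;  u_94 = 227
  u_95 = 66;  u_96 = 22;  u_97 = 163;  u_98 = 64;  u_99 = 71;  u_100 = 136
  u_101 = 216;  u_102 = 174;  u_103 = 78;  u_104 = 13
u_105 = 165·13 + 206·78 + 25·174 + 176·216 + 253·136 = 11
u_106 = 165·11 + 206·13 + 25·78 + 176·174 + 253·216 = 67

67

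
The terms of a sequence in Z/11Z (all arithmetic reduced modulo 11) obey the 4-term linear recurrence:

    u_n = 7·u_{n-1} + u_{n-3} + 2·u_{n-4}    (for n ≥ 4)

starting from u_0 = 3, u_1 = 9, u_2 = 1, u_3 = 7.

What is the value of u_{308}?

u_4 = 7·7 + 0·1 + 1·9 + 2·3 = 9
u_5 = 7·9 + 0·7 + 1·1 + 2·9 = 5
u_6 = 7·5 + 0·9 + 1·7 + 2·1 = 0
u_7 = 7·0 + 0·5 + 1·9 + 2·7 = 1
u_8 = 7·1 + 0·0 + 1·5 + 2·9 = 8
u_9 = 7·8 + 0·1 + 1·0 + 2·5 = 0
u_10 = 7·0 + 0·8 + 1·1 + 2·0 = 1
u_11 = 7·1 + 0·0 + 1·8 + 2·1 = 6
u_12 = 7·6 + 0·1 + 1·0 + 2·8 = 3
u_13 = 7·3 + 0·6 + 1·1 + 2·0 = 0
u_14 = 7·0 + 0·3 + 1·6 + 2·1 = 8
u_15 = 7·8 + 0·0 + 1·3 + 2·6 = 5
u_16 = 7·5 + 0·8 + 1·0 + 2·3 = 8
u_17 = 7·8 + 0·5 + 1·8 + 2·0 = 9
u_18 = 7·9 + 0·8 + 1·5 + 2·8 = 7
u_19 = 7·7 + 0·9 + 1·8 + 2·5 = 1
u_20 = 7·1 + 0·7 + 1·9 + 2·8 = 10
u_21 = 7·10 + 0·1 + 1·7 + 2·9 = 7
u_22 = 7·7 + 0·10 + 1·1 + 2·7 = 9
u_23 = 7·9 + 0·7 + 1·10 + 2·1 = 9
u_24 = 7·9 + 0·9 + 1·7 + 2·10 = 2
u_25 = 7·2 + 0·9 + 1·9 + 2·7 = 4
u_26 = 7·4 + 0·2 + 1·9 + 2·9 = 0
u_27 = 7·0 + 0·4 + 1·2 + 2·9 = 9
u_28 = 7·9 + 0·0 + 1·4 + 2·2 = 5
u_29 = 7·5 + 0·9 + 1·0 + 2·4 = 10
u_30 = 7·10 + 0·5 + 1·9 + 2·0 = 2
u_31 = 7·2 + 0·10 + 1·5 + 2·9 = 4
u_32 = 7·4 + 0·2 + 1·10 + 2·5 = 4
u_33 = 7·4 + 0·4 + 1·2 + 2·10 = 6
u_34 = 7·6 + 0·4 + 1·4 + 2·2 = 6
u_35 = 7·6 + 0·6 + 1·4 + 2·4 = 10
u_36 = 7·10 + 0·6 + 1·6 + 2·4 = 7
u_37 = 7·7 + 0·10 + 1·6 + 2·6 = 1
u_38 = 7·1 + 0·7 + 1·10 + 2·6 = 7
u_39 = 7·7 + 0·1 + 1·7 + 2·10 = 10
u_40 = 7·10 + 0·7 + 1·1 + 2·7 = 8
u_41 = 7·8 + 0·10 + 1·7 + 2·1 = 10
u_42 = 7·10 + 0·8 + 1·10 + 2·7 = 6
u_43 = 7·6 + 0·10 + 1·8 + 2·10 = 4
u_44 = 7·4 + 0·6 + 1·10 + 2·8 = 10
u_45 = 7·10 + 0·4 + 1·6 + 2·10 = 8
u_46 = 7·8 + 0·10 + 1·4 + 2·6 = 6
u_47 = 7·6 + 0·8 + 1·10 + 2·4 = 5
u_48 = 7·5 + 0·6 + 1·8 + 2·10 = 8
u_49 = 7·8 + 0·5 + 1·6 + 2·8 = 1
u_50 = 7·1 + 0·8 + 1·5 + 2·6 = 2
u_51 = 7·2 + 0·1 + 1·8 + 2·5 = 10
u_52 = 7·10 + 0·2 + 1·1 + 2·8 = 10
u_53 = 7·10 + 0·10 + 1·2 + 2·1 = 8
u_54 = 7·8 + 0·10 + 1·10 + 2·2 = 4
u_55 = 7·4 + 0·8 + 1·10 + 2·10 = 3
u_56 = 7·3 + 0·4 + 1·8 + 2·10 = 5
u_57 = 7·5 + 0·3 + 1·4 + 2·8 = 0
u_58 = 7·0 + 0·5 + 1·3 + 2·4 = 0
u_59 = 7·0 + 0·0 + 1·5 + 2·3 = 0
u_60 = 7·0 + 0·0 + 1·0 + 2·5 = 10
u_61 = 7·10 + 0·0 + 1·0 + 2·0 = 4
u_62 = 7·4 + 0·10 + 1·0 + 2·0 = 6
u_63 = 7·6 + 0·4 + 1·10 + 2·0 = 8
u_64 = 7·8 + 0·6 + 1·4 + 2·10 = 3
u_65 = 7·3 + 0·8 + 1·6 + 2·4 = 2
u_66 = 7·2 + 0·3 + 1·8 + 2·6 = 1
u_67 = 7·1 + 0·2 + 1·3 + 2·8 = 4
u_68 = 7·4 + 0·1 + 1·2 + 2·3 = 3
u_69 = 7·3 + 0·4 + 1·1 + 2·2 = 4
u_70 = 7·4 + 0·3 + 1·4 + 2·1 = 1
u_71 = 7·1 + 0·4 + 1·3 + 2·4 = 7
u_72 = 7·7 + 0·1 + 1·4 + 2·3 = 4
u_73 = 7·4 + 0·7 + 1·1 + 2·4 = 4
u_74 = 7·4 + 0·4 + 1·7 + 2·1 = 4
u_75 = 7·4 + 0·4 + 1·4 + 2·7 = 2
u_76 = 7·2 + 0·4 + 1·4 + 2·4 = 4
u_77 = 7·4 + 0·2 + 1·4 + 2·4 = 7
u_78 = 7·7 + 0·4 + 1·2 + 2·4 = 4
u_79 = 7·4 + 0·7 + 1·4 + 2·2 = 3
u_80 = 7·3 + 0·4 + 1·7 + 2·4 = 3
u_81 = 7·3 + 0·3 + 1·4 + 2·7 = 6
u_82 = 7·6 + 0·3 + 1·3 + 2·4 = 9
u_83 = 7·9 + 0·6 + 1·3 + 2·3 = 6
u_84 = 7·6 + 0·9 + 1·6 + 2·3 = 10
u_85 = 7·10 + 0·6 + 1·9 + 2·6 = 3
u_86 = 7·3 + 0·10 + 1·6 + 2·9 = 1
u_87 = 7·1 + 0·3 + 1·10 + 2·6 = 7
u_88 = 7·7 + 0·1 + 1·3 + 2·10 = 6
u_89 = 7·6 + 0·7 + 1·1 + 2·3 = 5
u_90 = 7·5 + 0·6 + 1·7 + 2·1 = 0
u_91 = 7·0 + 0·5 + 1·6 + 2·7 = 9
u_92 = 7·9 + 0·0 + 1·5 + 2·6 = 3
u_93 = 7·3 + 0·9 + 1·0 + 2·5 = 9
u_94 = 7·9 + 0·3 + 1·9 + 2·0 = 6
u_95 = 7·6 + 0·9 + 1·3 + 2·9 = 8
u_96 = 7·8 + 0·6 + 1·9 + 2·3 = 5
u_97 = 7·5 + 0·8 + 1·6 + 2·9 = 4
u_98 = 7·4 + 0·5 + 1·8 + 2·6 = 4
u_99 = 7·4 + 0·4 + 1·5 + 2·8 = 5
u_100 = 7·5 + 0·4 + 1·4 + 2·5 = 5
u_101 = 7·5 + 0·5 + 1·4 + 2·4 = 3
u_102 = 7·3 + 0·5 + 1·5 + 2·4 = 1
u_103 = 7·1 + 0·3 + 1·5 + 2·5 = 0
u_104 = 7·0 + 0·1 + 1·3 + 2·5 = 2
u_105 = 7·2 + 0·0 + 1·1 + 2·3 = 10
u_106 = 7·10 + 0·2 + 1·0 + 2·1 = 6
u_107 = 7·6 + 0·10 + 1·2 + 2·0 = 0
u_108 = 7·0 + 0·6 + 1·10 + 2·2 = 3
u_109 = 7·3 + 0·0 + 1·6 + 2·10 = 3
u_110 = 7·3 + 0·3 + 1·0 + 2·6 = 0
u_111 = 7·0 + 0·3 + 1·3 + 2·0 = 3
u_112 = 7·3 + 0·0 + 1·3 + 2·3 = 8
u_113 = 7·8 + 0·3 + 1·0 + 2·3 = 7
u_114 = 7·7 + 0·8 + 1·3 + 2·0 = 8
u_115 = 7·8 + 0·7 + 1·8 + 2·3 = 4
u_116 = 7·4 + 0·8 + 1·7 + 2·8 = 7
u_117 = 7·7 + 0·4 + 1·8 + 2·7 = 5
u_118 = 7·5 + 0·7 + 1·4 + 2·8 = 0
u_119 = 7·0 + 0·5 + 1·7 + 2·4 = 4
u_120 = 7·4 + 0·0 + 1·5 + 2·7 = 3
u_121 = 7·3 + 0·4 + 1·0 + 2·5 = 9
u_122 = 7·9 + 0·3 + 1·4 + 2·0 = 1
u_123 = 7·1 + 0·9 + 1·3 + 2·4 = 7
(u_120, u_121, u_122, u_123) = (3, 9, 1, 7) = (u_0, u_1, u_2, u_3), so the sequence has period 120.
308 ≡ 68 (mod 120), hence u_308 = u_68 = 3.

3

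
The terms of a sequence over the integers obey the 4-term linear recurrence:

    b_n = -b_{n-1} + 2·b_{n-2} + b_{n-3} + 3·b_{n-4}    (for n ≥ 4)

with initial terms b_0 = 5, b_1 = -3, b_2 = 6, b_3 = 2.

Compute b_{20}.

1690626

b_4 = -1·2 + 2·6 + 1·-3 + 3·5 = 22
b_5 = -1·22 + 2·2 + 1·6 + 3·-3 = -21
b_6 = -1·-21 + 2·22 + 1·2 + 3·6 = 85
b_7 = -1·85 + 2·-21 + 1·22 + 3·2 = -99
b_8 = -1·-99 + 2·85 + 1·-21 + 3·22 = 314
b_9 = -1·314 + 2·-99 + 1·85 + 3·-21 = -490
b_10 = -1·-490 + 2·314 + 1·-99 + 3·85 = 1274
b_11 = -1·1274 + 2·-490 + 1·314 + 3·-99 = -2237
b_12 = -1·-2237 + 2·1274 + 1·-490 + 3·314 = 5237
b_13 = -1·5237 + 2·-2237 + 1·1274 + 3·-490 = -9907
b_14 = -1·-9907 + 2·5237 + 1·-2237 + 3·1274 = 21966
b_15 = -1·21966 + 2·-9907 + 1·5237 + 3·-2237 = -43254
b_16 = -1·-43254 + 2·21966 + 1·-9907 + 3·5237 = 92990
b_17 = -1·92990 + 2·-43254 + 1·21966 + 3·-9907 = -187253
b_18 = -1·-187253 + 2·92990 + 1·-43254 + 3·21966 = 395877
b_19 = -1·395877 + 2·-187253 + 1·92990 + 3·-43254 = -807155
b_20 = -1·-807155 + 2·395877 + 1·-187253 + 3·92990 = 1690626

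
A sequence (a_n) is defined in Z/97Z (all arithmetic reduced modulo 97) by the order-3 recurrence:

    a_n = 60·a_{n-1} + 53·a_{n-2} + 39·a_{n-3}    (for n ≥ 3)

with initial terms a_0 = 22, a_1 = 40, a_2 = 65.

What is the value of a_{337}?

a_3 = 60·65 + 53·40 + 39·22 = 88
a_4 = 60·88 + 53·65 + 39·40 = 3
a_5 = 60·3 + 53·88 + 39·65 = 7
a_6 = 60·7 + 53·3 + 39·88 = 34
a_7 = 60·34 + 53·7 + 39·3 = 6
a_8 = 60·6 + 53·34 + 39·7 = 10
a_9 = 60·10 + 53·6 + 39·34 = 13
a_10 = 60·13 + 53·10 + 39·6 = 89
a_11 = 60·89 + 53·13 + 39·10 = 17
a_12 = 60·17 + 53·89 + 39·13 = 36
a_13 = 60·36 + 53·17 + 39·89 = 33
a_14 = 60·33 + 53·36 + 39·17 = 89
a_15 = 60·89 + 53·33 + 39·36 = 54
a_16 = 60·54 + 53·89 + 39·33 = 29
a_17 = 60·29 + 53·54 + 39·89 = 22
a_18 = 60·22 + 53·29 + 39·54 = 16
a_19 = 60·16 + 53·22 + 39·29 = 56
a_20 = 60·56 + 53·16 + 39·22 = 22
a_21 = 60·22 + 53·56 + 39·16 = 62
a_22 = 60·62 + 53·22 + 39·56 = 86
a_23 = 60·86 + 53·62 + 39·22 = 89
a_24 = 60·89 + 53·86 + 39·62 = 94
a_25 = 60·94 + 53·89 + 39·86 = 34
a_26 = 60·34 + 53·94 + 39·89 = 17
a_27 = 60·17 + 53·34 + 39·94 = 86
a_28 = 60·86 + 53·17 + 39·34 = 15
a_29 = 60·15 + 53·86 + 39·17 = 10
a_30 = 60·10 + 53·15 + 39·86 = 93
a_31 = 60·93 + 53·10 + 39·15 = 2
a_32 = 60·2 + 53·93 + 39·10 = 7
a_33 = 60·7 + 53·2 + 39·93 = 79
a_34 = 60·79 + 53·7 + 39·2 = 48
a_35 = 60·48 + 53·79 + 39·7 = 65
a_36 = 60·65 + 53·48 + 39·79 = 19
a_37 = 60·19 + 53·65 + 39·48 = 55
a_38 = 60·55 + 53·19 + 39·65 = 52
a_39 = 60·52 + 53·55 + 39·19 = 83
a_40 = 60·83 + 53·52 + 39·55 = 84
a_41 = 60·84 + 53·83 + 39·52 = 21
a_42 = 60·21 + 53·84 + 39·83 = 25
a_43 = 60·25 + 53·21 + 39·84 = 69
a_44 = 60·69 + 53·25 + 39·21 = 76
a_45 = 60·76 + 53·69 + 39·25 = 74
a_46 = 60·74 + 53·76 + 39·69 = 4
a_47 = 60·4 + 53·74 + 39·76 = 45
a_48 = 60·45 + 53·4 + 39·74 = 75
a_49 = 60·75 + 53·45 + 39·4 = 57
a_50 = 60·57 + 53·75 + 39·45 = 32
a_51 = 60·32 + 53·57 + 39·75 = 9
a_52 = 60·9 + 53·32 + 39·57 = 94
a_53 = 60·94 + 53·9 + 39·32 = 90
a_54 = 60·90 + 53·94 + 39·9 = 63
a_55 = 60·63 + 53·90 + 39·94 = 91
a_56 = 60·91 + 53·63 + 39·90 = 87
a_57 = 60·87 + 53·91 + 39·63 = 84
a_58 = 60·84 + 53·87 + 39·91 = 8
a_59 = 60·8 + 53·84 + 39·87 = 80
a_60 = 60·80 + 53·8 + 39·84 = 61
a_61 = 60·61 + 53·80 + 39·8 = 64
a_62 = 60·64 + 53·61 + 39·80 = 8
a_63 = 60·8 + 53·64 + 39·61 = 43
a_64 = 60·43 + 53·8 + 39·64 = 68
a_65 = 60·68 + 53·43 + 39·8 = 75
a_66 = 60·75 + 53·68 + 39·43 = 81
a_67 = 60·81 + 53·75 + 39·68 = 41
a_68 = 60·41 + 53·81 + 39·75 = 75
a_69 = 60·75 + 53·41 + 39·81 = 35
a_70 = 60·35 + 53·75 + 39·41 = 11
a_71 = 60·11 + 53·35 + 39·75 = 8
a_72 = 60·8 + 53·11 + 39·35 = 3
a_73 = 60·3 + 53·8 + 39·11 = 63
a_74 = 60·63 + 53·3 + 39·8 = 80
a_75 = 60·80 + 53·63 + 39·3 = 11
a_76 = 60·11 + 53·80 + 39·63 = 82
a_77 = 60·82 + 53·11 + 39·80 = 87
a_78 = 60·87 + 53·82 + 39·11 = 4
a_79 = 60·4 + 53·87 + 39·82 = 95
a_80 = 60·95 + 53·4 + 39·87 = 90
a_81 = 60·90 + 53·95 + 39·4 = 18
a_82 = 60·18 + 53·90 + 39·95 = 49
a_83 = 60·49 + 53·18 + 39·90 = 32
a_84 = 60·32 + 53·49 + 39·18 = 78
a_85 = 60·78 + 53·32 + 39·49 = 42
a_86 = 60·42 + 53·78 + 39·32 = 45
a_87 = 60·45 + 53·42 + 39·78 = 14
a_88 = 60·14 + 53·45 + 39·42 = 13
a_89 = 60·13 + 53·14 + 39·45 = 76
a_90 = 60·76 + 53·13 + 39·14 = 72
a_91 = 60·72 + 53·76 + 39·13 = 28
a_92 = 60·28 + 53·72 + 39·76 = 21
a_93 = 60·21 + 53·28 + 39·72 = 23
a_94 = 60·23 + 53·21 + 39·28 = 93
a_95 = 60·93 + 53·23 + 39·21 = 52
a_96 = 60·52 + 53·93 + 39·23 = 22
a_97 = 60·22 + 53·52 + 39·93 = 40
a_98 = 60·40 + 53·22 + 39·52 = 65
(a_96, a_97, a_98) = (22, 40, 65) = (a_0, a_1, a_2), so the sequence has period 96.
337 ≡ 49 (mod 96), hence a_337 = a_49 = 57.

57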